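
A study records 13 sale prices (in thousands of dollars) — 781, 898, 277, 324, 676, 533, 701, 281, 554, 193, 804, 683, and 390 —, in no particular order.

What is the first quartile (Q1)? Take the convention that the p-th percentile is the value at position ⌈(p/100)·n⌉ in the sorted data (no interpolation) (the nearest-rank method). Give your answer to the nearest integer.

324

Sorted: 193, 277, 281, 324, 390, 533, 554, 676, 683, 701, 781, 804, 898.
n = 13.
Position = ⌈25/100 · 13⌉ = ⌈3.25⌉ = 4.
The value at rank 4 is 324.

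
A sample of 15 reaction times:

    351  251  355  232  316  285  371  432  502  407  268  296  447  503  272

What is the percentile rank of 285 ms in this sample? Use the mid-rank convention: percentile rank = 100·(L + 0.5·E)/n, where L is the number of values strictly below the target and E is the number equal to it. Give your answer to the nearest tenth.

30.0

Sorted: 232, 251, 268, 272, 285, 296, 316, 351, 355, 371, 407, 432, 447, 502, 503.
Count below 285: L = 4; count equal: E = 1; n = 15.
Percentile rank = 100·(4 + 0.5·1)/15 = 100·4.5/15 = 30.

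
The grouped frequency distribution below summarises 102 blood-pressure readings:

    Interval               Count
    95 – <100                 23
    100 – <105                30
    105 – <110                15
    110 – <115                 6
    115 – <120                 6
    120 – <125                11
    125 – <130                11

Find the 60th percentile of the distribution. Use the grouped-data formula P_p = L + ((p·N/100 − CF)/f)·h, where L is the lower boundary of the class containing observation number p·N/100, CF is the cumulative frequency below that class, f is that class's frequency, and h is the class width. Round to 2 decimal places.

107.73

N = 102; target position k = 60/100 · 102 = 61.2.
Cumulative frequencies: 23, 53, 68, 74, 80, 91, 102.
Observation 61.2 falls in the class 105 – <110.
L = 105, CF = 53, f = 15, h = 5.
P60 = 105 + ((61.2 − 53)/15)·5 = 105 + 2.73333 = 107.733.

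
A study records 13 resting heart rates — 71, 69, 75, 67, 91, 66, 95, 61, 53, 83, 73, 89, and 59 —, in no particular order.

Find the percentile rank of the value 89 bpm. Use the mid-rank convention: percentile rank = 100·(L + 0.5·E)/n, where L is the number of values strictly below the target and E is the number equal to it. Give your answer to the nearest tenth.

80.8

Sorted: 53, 59, 61, 66, 67, 69, 71, 73, 75, 83, 89, 91, 95.
Count below 89: L = 10; count equal: E = 1; n = 13.
Percentile rank = 100·(10 + 0.5·1)/13 = 100·10.5/13 = 80.77.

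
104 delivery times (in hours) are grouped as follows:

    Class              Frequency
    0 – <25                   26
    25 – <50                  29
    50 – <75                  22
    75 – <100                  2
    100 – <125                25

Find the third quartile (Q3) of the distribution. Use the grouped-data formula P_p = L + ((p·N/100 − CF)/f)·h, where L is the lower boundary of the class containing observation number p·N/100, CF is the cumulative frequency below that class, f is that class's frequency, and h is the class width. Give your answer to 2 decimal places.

87.50

N = 104; target position k = 75/100 · 104 = 78.
Cumulative frequencies: 26, 55, 77, 79, 104.
Observation 78 falls in the class 75 – <100.
L = 75, CF = 77, f = 2, h = 25.
P75 = 75 + ((78 − 77)/2)·25 = 75 + 12.5 = 87.5.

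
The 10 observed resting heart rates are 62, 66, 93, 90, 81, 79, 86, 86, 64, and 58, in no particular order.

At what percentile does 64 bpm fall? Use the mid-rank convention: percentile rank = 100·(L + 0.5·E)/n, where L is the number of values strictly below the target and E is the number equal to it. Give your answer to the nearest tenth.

25.0

Sorted: 58, 62, 64, 66, 79, 81, 86, 86, 90, 93.
Count below 64: L = 2; count equal: E = 1; n = 10.
Percentile rank = 100·(2 + 0.5·1)/10 = 100·2.5/10 = 25.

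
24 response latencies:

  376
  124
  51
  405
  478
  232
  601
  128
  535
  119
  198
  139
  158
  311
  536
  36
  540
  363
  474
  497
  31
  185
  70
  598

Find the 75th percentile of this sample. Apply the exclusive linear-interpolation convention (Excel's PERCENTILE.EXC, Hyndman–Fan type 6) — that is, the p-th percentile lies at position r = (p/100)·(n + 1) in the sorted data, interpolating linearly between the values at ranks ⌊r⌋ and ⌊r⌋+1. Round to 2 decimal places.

Sorted: 31, 36, 51, 70, 119, 124, 128, 139, 158, 185, 198, 232, 311, 363, 376, 405, 474, 478, 497, 535, 536, 540, 598, 601.
n = 24.
r = (75/100)·(24 + 1) = 18.75.
Rank 18 is 478 and rank 19 is 497.
Interpolate: 478 + 0.75·(497 − 478) = 478 + 0.75·19 = 492.25.

492.25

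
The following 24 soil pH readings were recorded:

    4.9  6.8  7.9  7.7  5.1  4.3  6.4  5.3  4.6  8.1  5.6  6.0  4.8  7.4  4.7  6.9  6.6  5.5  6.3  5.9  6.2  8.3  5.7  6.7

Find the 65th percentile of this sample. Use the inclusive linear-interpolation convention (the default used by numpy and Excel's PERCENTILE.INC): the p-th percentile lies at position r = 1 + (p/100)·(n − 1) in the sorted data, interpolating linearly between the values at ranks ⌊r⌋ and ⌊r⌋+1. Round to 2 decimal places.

Sorted: 4.3, 4.6, 4.7, 4.8, 4.9, 5.1, 5.3, 5.5, 5.6, 5.7, 5.9, 6.0, 6.2, 6.3, 6.4, 6.6, 6.7, 6.8, 6.9, 7.4, 7.7, 7.9, 8.1, 8.3.
n = 24.
r = 1 + (65/100)·(24 − 1) = 1 + 14.95 = 15.95.
Rank 15 is 6.4 and rank 16 is 6.6.
Interpolate: 6.4 + 0.95·(6.6 − 6.4) = 6.4 + 0.95·0.2 = 6.59.

6.59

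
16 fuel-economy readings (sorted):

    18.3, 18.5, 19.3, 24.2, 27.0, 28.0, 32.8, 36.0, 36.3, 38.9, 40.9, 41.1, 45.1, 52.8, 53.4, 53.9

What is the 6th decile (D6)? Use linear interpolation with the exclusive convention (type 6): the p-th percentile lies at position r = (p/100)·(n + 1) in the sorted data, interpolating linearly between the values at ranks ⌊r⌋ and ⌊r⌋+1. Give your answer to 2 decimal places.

n = 16.
r = (60/100)·(16 + 1) = 10.2.
Rank 10 is 38.9 and rank 11 is 40.9.
Interpolate: 38.9 + 0.2·(40.9 − 38.9) = 38.9 + 0.2·2 = 39.3.

39.30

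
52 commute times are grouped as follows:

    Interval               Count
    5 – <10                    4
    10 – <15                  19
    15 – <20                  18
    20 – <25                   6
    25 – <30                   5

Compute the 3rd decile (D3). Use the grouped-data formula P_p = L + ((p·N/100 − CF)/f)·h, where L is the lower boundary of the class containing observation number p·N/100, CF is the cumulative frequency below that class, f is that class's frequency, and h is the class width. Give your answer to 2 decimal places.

N = 52; target position k = 30/100 · 52 = 15.6.
Cumulative frequencies: 4, 23, 41, 47, 52.
Observation 15.6 falls in the class 10 – <15.
L = 10, CF = 4, f = 19, h = 5.
P30 = 10 + ((15.6 − 4)/19)·5 = 10 + 3.05263 = 13.0526.

13.05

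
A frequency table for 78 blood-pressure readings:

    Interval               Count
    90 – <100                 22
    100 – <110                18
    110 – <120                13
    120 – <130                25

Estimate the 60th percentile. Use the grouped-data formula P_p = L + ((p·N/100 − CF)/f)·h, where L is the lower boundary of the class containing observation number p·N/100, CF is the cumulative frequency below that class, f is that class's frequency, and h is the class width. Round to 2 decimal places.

N = 78; target position k = 60/100 · 78 = 46.8.
Cumulative frequencies: 22, 40, 53, 78.
Observation 46.8 falls in the class 110 – <120.
L = 110, CF = 40, f = 13, h = 10.
P60 = 110 + ((46.8 − 40)/13)·10 = 110 + 5.23077 = 115.231.

115.23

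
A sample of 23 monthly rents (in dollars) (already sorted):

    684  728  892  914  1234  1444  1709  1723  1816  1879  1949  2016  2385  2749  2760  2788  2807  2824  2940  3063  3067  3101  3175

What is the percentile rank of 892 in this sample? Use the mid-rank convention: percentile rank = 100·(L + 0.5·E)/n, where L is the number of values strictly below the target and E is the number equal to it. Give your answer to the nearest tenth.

Count below 892: L = 2; count equal: E = 1; n = 23.
Percentile rank = 100·(2 + 0.5·1)/23 = 100·2.5/23 = 10.87.

10.9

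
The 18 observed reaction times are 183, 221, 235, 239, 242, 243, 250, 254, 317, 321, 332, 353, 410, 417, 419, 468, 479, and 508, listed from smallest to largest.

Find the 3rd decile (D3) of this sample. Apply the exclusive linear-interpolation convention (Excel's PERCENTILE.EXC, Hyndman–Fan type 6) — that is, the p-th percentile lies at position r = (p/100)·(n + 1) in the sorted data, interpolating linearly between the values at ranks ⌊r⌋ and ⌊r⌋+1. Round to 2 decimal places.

242.70

n = 18.
r = (30/100)·(18 + 1) = 5.7.
Rank 5 is 242 and rank 6 is 243.
Interpolate: 242 + 0.7·(243 − 242) = 242 + 0.7·1 = 242.7.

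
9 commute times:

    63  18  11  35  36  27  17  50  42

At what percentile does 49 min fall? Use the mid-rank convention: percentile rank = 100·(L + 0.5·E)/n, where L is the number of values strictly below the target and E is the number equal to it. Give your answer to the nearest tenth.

Sorted: 11, 17, 18, 27, 35, 36, 42, 50, 63.
Count below 49: L = 7; count equal: E = 0; n = 9.
Percentile rank = 100·(7 + 0.5·0)/9 = 100·7/9 = 77.78.

77.8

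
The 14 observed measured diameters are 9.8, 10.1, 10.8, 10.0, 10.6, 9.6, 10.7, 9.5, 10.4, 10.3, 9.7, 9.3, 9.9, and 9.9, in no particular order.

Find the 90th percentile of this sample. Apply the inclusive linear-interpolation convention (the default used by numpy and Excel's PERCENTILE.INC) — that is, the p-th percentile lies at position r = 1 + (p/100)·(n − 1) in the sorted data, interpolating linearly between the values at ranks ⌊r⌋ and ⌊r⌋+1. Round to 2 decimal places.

10.67

Sorted: 9.3, 9.5, 9.6, 9.7, 9.8, 9.9, 9.9, 10.0, 10.1, 10.3, 10.4, 10.6, 10.7, 10.8.
n = 14.
r = 1 + (90/100)·(14 − 1) = 1 + 11.7 = 12.7.
Rank 12 is 10.6 and rank 13 is 10.7.
Interpolate: 10.6 + 0.7·(10.7 − 10.6) = 10.6 + 0.7·0.1 = 10.67.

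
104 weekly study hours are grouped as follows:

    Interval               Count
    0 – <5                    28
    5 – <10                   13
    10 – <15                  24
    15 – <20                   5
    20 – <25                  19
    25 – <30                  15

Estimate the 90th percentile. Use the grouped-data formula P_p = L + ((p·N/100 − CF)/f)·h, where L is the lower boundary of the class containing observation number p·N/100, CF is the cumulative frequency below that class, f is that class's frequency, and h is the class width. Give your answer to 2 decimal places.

26.53

N = 104; target position k = 90/100 · 104 = 93.6.
Cumulative frequencies: 28, 41, 65, 70, 89, 104.
Observation 93.6 falls in the class 25 – <30.
L = 25, CF = 89, f = 15, h = 5.
P90 = 25 + ((93.6 − 89)/15)·5 = 25 + 1.53333 = 26.5333.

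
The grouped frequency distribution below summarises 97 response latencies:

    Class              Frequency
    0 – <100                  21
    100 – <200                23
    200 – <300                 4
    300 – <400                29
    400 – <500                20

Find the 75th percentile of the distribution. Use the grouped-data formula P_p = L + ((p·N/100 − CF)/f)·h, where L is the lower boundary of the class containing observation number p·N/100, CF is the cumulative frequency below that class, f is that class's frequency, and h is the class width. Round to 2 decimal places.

385.34

N = 97; target position k = 75/100 · 97 = 72.75.
Cumulative frequencies: 21, 44, 48, 77, 97.
Observation 72.75 falls in the class 300 – <400.
L = 300, CF = 48, f = 29, h = 100.
P75 = 300 + ((72.75 − 48)/29)·100 = 300 + 85.3448 = 385.345.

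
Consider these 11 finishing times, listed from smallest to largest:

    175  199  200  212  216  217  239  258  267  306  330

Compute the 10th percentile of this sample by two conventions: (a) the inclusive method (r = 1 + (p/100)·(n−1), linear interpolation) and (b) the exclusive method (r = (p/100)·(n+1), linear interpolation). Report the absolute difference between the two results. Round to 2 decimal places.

n = 11.
(a) r = 2 → value at rank 2 = 199.
(b) r = 1.2; between ranks 1 (175) and 2 (199): 179.8.
|199 − 179.8| = 19.2.

19.20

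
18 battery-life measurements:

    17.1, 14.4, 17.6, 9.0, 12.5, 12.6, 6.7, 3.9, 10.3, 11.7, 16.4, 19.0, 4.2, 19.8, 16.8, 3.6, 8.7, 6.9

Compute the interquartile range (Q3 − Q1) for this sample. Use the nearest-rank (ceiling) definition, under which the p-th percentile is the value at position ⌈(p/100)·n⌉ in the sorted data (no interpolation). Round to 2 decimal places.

9.90

Sorted: 3.6, 3.9, 4.2, 6.7, 6.9, 8.7, 9.0, 10.3, 11.7, 12.5, 12.6, 14.4, 16.4, 16.8, 17.1, 17.6, 19.0, 19.8.
n = 18.
P25: rank ⌈25/100·18⌉ = 5 → 6.9.
P75: rank ⌈75/100·18⌉ = 14 → 16.8.
Difference: 16.8 − 6.9 = 9.9.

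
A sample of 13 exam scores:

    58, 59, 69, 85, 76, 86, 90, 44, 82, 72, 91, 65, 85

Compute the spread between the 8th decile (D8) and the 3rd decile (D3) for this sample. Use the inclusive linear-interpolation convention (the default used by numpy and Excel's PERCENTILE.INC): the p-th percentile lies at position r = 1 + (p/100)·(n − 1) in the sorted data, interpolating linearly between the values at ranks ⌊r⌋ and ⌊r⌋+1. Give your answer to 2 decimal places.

18.20

Sorted: 44, 58, 59, 65, 69, 72, 76, 82, 85, 85, 86, 90, 91.
n = 13.
P30: r = 4.6; ranks 4–5 are 65, 69; interpolating gives 67.4.
P80: r = 10.6; ranks 10–11 are 85, 86; interpolating gives 85.6.
Difference: 85.6 − 67.4 = 18.2.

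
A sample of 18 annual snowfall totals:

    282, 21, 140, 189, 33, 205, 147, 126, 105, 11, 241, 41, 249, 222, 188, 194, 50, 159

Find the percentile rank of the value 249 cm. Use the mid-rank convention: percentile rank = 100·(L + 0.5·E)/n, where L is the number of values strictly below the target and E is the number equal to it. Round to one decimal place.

Sorted: 11, 21, 33, 41, 50, 105, 126, 140, 147, 159, 188, 189, 194, 205, 222, 241, 249, 282.
Count below 249: L = 16; count equal: E = 1; n = 18.
Percentile rank = 100·(16 + 0.5·1)/18 = 100·16.5/18 = 91.67.

91.7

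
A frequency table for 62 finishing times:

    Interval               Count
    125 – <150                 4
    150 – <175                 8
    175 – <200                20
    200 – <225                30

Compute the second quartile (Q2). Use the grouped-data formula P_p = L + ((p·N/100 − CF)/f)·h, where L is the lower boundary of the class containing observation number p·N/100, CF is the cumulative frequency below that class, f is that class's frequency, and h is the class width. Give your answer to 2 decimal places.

N = 62; target position k = 50/100 · 62 = 31.
Cumulative frequencies: 4, 12, 32, 62.
Observation 31 falls in the class 175 – <200.
L = 175, CF = 12, f = 20, h = 25.
P50 = 175 + ((31 − 12)/20)·25 = 175 + 23.75 = 198.75.

198.75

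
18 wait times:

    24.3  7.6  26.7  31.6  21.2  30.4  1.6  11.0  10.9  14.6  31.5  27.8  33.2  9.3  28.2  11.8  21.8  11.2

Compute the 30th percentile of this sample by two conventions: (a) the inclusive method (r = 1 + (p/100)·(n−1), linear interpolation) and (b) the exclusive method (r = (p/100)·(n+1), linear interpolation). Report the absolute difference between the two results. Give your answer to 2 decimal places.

Sorted: 1.6, 7.6, 9.3, 10.9, 11.0, 11.2, 11.8, 14.6, 21.2, 21.8, 24.3, 26.7, 27.8, 28.2, 30.4, 31.5, 31.6, 33.2.
n = 18.
(a) r = 6.1; between ranks 6 (11.2) and 7 (11.8): 11.26.
(b) r = 5.7; between ranks 5 (11.0) and 6 (11.2): 11.14.
|11.26 − 11.14| = 0.12.

0.12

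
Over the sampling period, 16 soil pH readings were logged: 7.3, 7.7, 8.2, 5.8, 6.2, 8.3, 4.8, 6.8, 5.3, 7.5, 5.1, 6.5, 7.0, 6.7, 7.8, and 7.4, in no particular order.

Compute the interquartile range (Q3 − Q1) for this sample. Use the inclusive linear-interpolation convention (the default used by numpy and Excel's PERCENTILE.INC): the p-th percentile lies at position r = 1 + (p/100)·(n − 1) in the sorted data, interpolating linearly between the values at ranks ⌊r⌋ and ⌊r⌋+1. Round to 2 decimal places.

1.45

Sorted: 4.8, 5.1, 5.3, 5.8, 6.2, 6.5, 6.7, 6.8, 7.0, 7.3, 7.4, 7.5, 7.7, 7.8, 8.2, 8.3.
n = 16.
P25: r = 4.75; ranks 4–5 are 5.8, 6.2; interpolating gives 6.1.
P75: r = 12.25; ranks 12–13 are 7.5, 7.7; interpolating gives 7.55.
Difference: 7.55 − 6.1 = 1.45.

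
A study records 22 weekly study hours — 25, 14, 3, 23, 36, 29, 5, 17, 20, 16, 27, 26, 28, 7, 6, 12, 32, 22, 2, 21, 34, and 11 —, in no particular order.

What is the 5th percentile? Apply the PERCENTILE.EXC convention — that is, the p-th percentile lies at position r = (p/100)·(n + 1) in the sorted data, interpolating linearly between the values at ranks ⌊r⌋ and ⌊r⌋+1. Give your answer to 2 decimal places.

2.15

Sorted: 2, 3, 5, 6, 7, 11, 12, 14, 16, 17, 20, 21, 22, 23, 25, 26, 27, 28, 29, 32, 34, 36.
n = 22.
r = (5/100)·(22 + 1) = 1.15.
Rank 1 is 2 and rank 2 is 3.
Interpolate: 2 + 0.15·(3 − 2) = 2 + 0.15·1 = 2.15.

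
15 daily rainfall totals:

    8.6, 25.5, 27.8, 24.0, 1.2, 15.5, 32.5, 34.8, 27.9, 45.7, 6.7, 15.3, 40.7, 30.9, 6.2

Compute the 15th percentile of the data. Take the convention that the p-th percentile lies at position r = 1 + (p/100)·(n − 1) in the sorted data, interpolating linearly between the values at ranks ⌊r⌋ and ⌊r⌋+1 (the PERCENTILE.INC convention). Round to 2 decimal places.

Sorted: 1.2, 6.2, 6.7, 8.6, 15.3, 15.5, 24.0, 25.5, 27.8, 27.9, 30.9, 32.5, 34.8, 40.7, 45.7.
n = 15.
r = 1 + (15/100)·(15 − 1) = 1 + 2.1 = 3.1.
Rank 3 is 6.7 and rank 4 is 8.6.
Interpolate: 6.7 + 0.1·(8.6 − 6.7) = 6.7 + 0.1·1.9 = 6.89.

6.89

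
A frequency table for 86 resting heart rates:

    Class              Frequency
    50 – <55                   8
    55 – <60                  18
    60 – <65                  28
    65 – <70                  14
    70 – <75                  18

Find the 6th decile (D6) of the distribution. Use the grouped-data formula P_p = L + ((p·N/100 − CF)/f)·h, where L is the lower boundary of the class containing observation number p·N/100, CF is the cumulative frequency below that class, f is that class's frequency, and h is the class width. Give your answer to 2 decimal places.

64.57

N = 86; target position k = 60/100 · 86 = 51.6.
Cumulative frequencies: 8, 26, 54, 68, 86.
Observation 51.6 falls in the class 60 – <65.
L = 60, CF = 26, f = 28, h = 5.
P60 = 60 + ((51.6 − 26)/28)·5 = 60 + 4.57143 = 64.5714.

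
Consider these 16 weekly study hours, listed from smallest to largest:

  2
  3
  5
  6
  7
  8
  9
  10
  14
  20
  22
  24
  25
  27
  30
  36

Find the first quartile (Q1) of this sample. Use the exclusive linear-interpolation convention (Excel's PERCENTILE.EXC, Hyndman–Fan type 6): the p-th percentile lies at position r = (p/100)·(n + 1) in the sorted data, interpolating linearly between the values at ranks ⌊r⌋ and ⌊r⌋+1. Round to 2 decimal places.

6.25

n = 16.
r = (25/100)·(16 + 1) = 4.25.
Rank 4 is 6 and rank 5 is 7.
Interpolate: 6 + 0.25·(7 − 6) = 6 + 0.25·1 = 6.25.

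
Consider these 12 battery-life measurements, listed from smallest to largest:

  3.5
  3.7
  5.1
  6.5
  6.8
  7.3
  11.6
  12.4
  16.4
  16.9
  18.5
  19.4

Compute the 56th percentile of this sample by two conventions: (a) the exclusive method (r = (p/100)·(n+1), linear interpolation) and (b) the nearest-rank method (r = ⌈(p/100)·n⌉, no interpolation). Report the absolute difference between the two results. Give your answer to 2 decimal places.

n = 12.
(a) r = 7.28; between ranks 7 (11.6) and 8 (12.4): 11.824.
(b) the nearest-rank method: rank 7 → 11.6.
|11.824 − 11.6| = 0.224.

0.22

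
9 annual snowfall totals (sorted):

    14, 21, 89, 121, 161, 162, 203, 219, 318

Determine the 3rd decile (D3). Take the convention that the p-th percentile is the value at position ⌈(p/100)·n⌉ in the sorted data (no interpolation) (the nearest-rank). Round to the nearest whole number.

89

n = 9.
Position = ⌈30/100 · 9⌉ = ⌈2.7⌉ = 3.
The value at rank 3 is 89.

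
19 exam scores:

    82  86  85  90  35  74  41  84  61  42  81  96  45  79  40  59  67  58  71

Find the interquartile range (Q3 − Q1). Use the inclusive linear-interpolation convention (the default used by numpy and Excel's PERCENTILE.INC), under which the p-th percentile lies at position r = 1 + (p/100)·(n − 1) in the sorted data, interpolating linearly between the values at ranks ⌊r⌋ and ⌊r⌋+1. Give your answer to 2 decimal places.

Sorted: 35, 40, 41, 42, 45, 58, 59, 61, 67, 71, 74, 79, 81, 82, 84, 85, 86, 90, 96.
n = 19.
P25: r = 5.5; ranks 5–6 are 45, 58; interpolating gives 51.5.
P75: r = 14.5; ranks 14–15 are 82, 84; interpolating gives 83.
Difference: 83 − 51.5 = 31.5.

31.50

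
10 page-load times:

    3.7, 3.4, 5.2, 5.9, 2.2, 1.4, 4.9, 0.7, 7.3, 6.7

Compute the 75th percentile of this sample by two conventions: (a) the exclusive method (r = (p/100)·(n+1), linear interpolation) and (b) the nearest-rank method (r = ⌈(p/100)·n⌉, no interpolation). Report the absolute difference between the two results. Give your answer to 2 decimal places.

0.20

Sorted: 0.7, 1.4, 2.2, 3.4, 3.7, 4.9, 5.2, 5.9, 6.7, 7.3.
n = 10.
(a) r = 8.25; between ranks 8 (5.9) and 9 (6.7): 6.1.
(b) the nearest-rank method: rank 8 → 5.9.
|6.1 − 5.9| = 0.2.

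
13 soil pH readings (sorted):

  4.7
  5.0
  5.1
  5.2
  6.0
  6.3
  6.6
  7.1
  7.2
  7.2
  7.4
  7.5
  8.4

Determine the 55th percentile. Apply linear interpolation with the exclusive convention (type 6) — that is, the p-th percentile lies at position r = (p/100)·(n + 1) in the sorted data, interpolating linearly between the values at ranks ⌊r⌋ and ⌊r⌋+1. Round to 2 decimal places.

n = 13.
r = (55/100)·(13 + 1) = 7.7.
Rank 7 is 6.6 and rank 8 is 7.1.
Interpolate: 6.6 + 0.7·(7.1 − 6.6) = 6.6 + 0.7·0.5 = 6.95.

6.95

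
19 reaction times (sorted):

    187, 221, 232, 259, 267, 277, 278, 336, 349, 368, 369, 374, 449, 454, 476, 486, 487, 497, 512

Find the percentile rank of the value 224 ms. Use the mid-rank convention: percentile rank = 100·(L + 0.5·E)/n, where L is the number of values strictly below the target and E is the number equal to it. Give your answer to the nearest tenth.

10.5

Count below 224: L = 2; count equal: E = 0; n = 19.
Percentile rank = 100·(2 + 0.5·0)/19 = 100·2/19 = 10.53.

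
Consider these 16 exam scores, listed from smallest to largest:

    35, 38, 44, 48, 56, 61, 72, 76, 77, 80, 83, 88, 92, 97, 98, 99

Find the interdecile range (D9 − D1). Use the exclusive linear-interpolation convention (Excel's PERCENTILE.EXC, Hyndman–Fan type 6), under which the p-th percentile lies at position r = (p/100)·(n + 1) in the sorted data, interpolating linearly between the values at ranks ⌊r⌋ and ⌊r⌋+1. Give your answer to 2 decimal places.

61.20

n = 16.
P10: r = 1.7; ranks 1–2 are 35, 38; interpolating gives 37.1.
P90: r = 15.3; ranks 15–16 are 98, 99; interpolating gives 98.3.
Difference: 98.3 − 37.1 = 61.2.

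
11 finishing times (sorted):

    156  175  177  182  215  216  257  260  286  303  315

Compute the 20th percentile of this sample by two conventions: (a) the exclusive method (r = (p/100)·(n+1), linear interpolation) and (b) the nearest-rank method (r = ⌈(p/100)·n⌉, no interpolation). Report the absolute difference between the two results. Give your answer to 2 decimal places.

n = 11.
(a) r = 2.4; between ranks 2 (175) and 3 (177): 175.8.
(b) the nearest-rank method: rank 3 → 177.
|175.8 − 177| = 1.2.

1.20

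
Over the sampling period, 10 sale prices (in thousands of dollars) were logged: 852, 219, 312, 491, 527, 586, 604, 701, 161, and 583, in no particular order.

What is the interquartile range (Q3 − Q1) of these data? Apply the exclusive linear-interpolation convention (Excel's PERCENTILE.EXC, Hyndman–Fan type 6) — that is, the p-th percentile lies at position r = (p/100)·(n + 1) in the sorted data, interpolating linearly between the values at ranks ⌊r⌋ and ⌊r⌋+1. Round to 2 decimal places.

Sorted: 161, 219, 312, 491, 527, 583, 586, 604, 701, 852.
n = 10.
P25: r = 2.75; ranks 2–3 are 219, 312; interpolating gives 288.75.
P75: r = 8.25; ranks 8–9 are 604, 701; interpolating gives 628.25.
Difference: 628.25 − 288.75 = 339.5.

339.50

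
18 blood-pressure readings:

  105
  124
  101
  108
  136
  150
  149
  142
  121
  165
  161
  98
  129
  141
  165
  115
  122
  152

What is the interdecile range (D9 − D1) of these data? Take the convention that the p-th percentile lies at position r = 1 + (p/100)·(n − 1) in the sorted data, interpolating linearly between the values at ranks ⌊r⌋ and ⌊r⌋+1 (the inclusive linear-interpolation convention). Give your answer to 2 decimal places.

Sorted: 98, 101, 105, 108, 115, 121, 122, 124, 129, 136, 141, 142, 149, 150, 152, 161, 165, 165.
n = 18.
P10: r = 2.7; ranks 2–3 are 101, 105; interpolating gives 103.8.
P90: r = 16.3; ranks 16–17 are 161, 165; interpolating gives 162.2.
Difference: 162.2 − 103.8 = 58.4.

58.40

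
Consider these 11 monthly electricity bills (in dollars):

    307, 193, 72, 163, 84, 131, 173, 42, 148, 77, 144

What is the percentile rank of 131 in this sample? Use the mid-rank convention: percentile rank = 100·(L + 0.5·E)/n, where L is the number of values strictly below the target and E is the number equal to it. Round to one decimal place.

Sorted: 42, 72, 77, 84, 131, 144, 148, 163, 173, 193, 307.
Count below 131: L = 4; count equal: E = 1; n = 11.
Percentile rank = 100·(4 + 0.5·1)/11 = 100·4.5/11 = 40.91.

40.9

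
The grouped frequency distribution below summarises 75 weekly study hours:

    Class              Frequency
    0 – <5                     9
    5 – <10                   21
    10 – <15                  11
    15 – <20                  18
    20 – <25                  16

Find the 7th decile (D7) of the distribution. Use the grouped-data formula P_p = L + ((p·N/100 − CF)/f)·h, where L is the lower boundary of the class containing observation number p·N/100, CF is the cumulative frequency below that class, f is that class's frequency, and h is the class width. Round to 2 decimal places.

N = 75; target position k = 70/100 · 75 = 52.5.
Cumulative frequencies: 9, 30, 41, 59, 75.
Observation 52.5 falls in the class 15 – <20.
L = 15, CF = 41, f = 18, h = 5.
P70 = 15 + ((52.5 − 41)/18)·5 = 15 + 3.19444 = 18.1944.

18.19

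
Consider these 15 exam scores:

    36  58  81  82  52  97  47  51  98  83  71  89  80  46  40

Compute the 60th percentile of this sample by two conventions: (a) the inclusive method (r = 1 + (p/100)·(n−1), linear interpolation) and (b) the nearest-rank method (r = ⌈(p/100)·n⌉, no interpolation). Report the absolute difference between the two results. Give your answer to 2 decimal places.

Sorted: 36, 40, 46, 47, 51, 52, 58, 71, 80, 81, 82, 83, 89, 97, 98.
n = 15.
(a) r = 9.4; between ranks 9 (80) and 10 (81): 80.4.
(b) the nearest-rank method: rank 9 → 80.
|80.4 − 80| = 0.4.

0.40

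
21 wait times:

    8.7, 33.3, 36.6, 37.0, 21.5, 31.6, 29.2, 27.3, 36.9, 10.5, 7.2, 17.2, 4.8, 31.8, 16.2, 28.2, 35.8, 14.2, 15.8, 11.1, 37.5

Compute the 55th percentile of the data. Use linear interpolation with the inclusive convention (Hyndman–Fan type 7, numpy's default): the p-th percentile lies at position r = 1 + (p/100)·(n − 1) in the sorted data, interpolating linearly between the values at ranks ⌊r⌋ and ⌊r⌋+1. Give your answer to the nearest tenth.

Sorted: 4.8, 7.2, 8.7, 10.5, 11.1, 14.2, 15.8, 16.2, 17.2, 21.5, 27.3, 28.2, 29.2, 31.6, 31.8, 33.3, 35.8, 36.6, 36.9, 37.0, 37.5.
n = 21.
r = 1 + (55/100)·(21 − 1) = 1 + 11 = 12.
r is an integer, so P55 is the value at rank 12: 28.2.

28.2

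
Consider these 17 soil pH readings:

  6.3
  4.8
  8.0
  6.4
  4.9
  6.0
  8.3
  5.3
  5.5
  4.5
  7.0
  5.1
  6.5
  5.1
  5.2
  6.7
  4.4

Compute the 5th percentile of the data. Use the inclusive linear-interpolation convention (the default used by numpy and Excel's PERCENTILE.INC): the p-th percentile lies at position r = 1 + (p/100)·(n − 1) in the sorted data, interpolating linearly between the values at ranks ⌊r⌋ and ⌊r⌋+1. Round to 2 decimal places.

Sorted: 4.4, 4.5, 4.8, 4.9, 5.1, 5.1, 5.2, 5.3, 5.5, 6.0, 6.3, 6.4, 6.5, 6.7, 7.0, 8.0, 8.3.
n = 17.
r = 1 + (5/100)·(17 − 1) = 1 + 0.8 = 1.8.
Rank 1 is 4.4 and rank 2 is 4.5.
Interpolate: 4.4 + 0.8·(4.5 − 4.4) = 4.4 + 0.8·0.1 = 4.48.

4.48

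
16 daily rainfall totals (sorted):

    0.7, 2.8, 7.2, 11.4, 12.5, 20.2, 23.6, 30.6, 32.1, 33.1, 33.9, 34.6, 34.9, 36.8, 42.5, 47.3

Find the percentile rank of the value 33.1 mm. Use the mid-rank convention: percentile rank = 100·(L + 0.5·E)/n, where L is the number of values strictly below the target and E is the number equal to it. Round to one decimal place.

59.4

Count below 33.1: L = 9; count equal: E = 1; n = 16.
Percentile rank = 100·(9 + 0.5·1)/16 = 100·9.5/16 = 59.38.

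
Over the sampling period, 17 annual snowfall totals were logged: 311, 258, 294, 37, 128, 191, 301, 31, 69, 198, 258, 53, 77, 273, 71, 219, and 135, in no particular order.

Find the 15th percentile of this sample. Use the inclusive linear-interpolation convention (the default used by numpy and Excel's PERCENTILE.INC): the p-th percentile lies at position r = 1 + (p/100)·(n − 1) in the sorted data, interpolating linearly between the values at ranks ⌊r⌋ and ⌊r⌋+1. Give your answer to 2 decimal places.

59.40

Sorted: 31, 37, 53, 69, 71, 77, 128, 135, 191, 198, 219, 258, 258, 273, 294, 301, 311.
n = 17.
r = 1 + (15/100)·(17 − 1) = 1 + 2.4 = 3.4.
Rank 3 is 53 and rank 4 is 69.
Interpolate: 53 + 0.4·(69 − 53) = 53 + 0.4·16 = 59.4.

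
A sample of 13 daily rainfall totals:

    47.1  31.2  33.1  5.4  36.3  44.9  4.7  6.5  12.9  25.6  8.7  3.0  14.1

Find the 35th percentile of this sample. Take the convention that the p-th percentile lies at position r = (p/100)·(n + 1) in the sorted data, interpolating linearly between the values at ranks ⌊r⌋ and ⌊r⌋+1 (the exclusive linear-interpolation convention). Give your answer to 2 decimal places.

8.48

Sorted: 3.0, 4.7, 5.4, 6.5, 8.7, 12.9, 14.1, 25.6, 31.2, 33.1, 36.3, 44.9, 47.1.
n = 13.
r = (35/100)·(13 + 1) = 4.9.
Rank 4 is 6.5 and rank 5 is 8.7.
Interpolate: 6.5 + 0.9·(8.7 − 6.5) = 6.5 + 0.9·2.2 = 8.48.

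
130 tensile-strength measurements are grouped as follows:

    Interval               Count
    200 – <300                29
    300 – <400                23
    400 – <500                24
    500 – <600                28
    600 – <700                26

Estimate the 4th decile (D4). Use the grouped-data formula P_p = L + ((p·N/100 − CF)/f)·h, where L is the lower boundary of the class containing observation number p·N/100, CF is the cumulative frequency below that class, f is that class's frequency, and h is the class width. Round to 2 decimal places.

400.00

N = 130; target position k = 40/100 · 130 = 52.
Cumulative frequencies: 29, 52, 76, 104, 130.
Observation 52 falls in the class 300 – <400.
L = 300, CF = 29, f = 23, h = 100.
P40 = 300 + ((52 − 29)/23)·100 = 300 + 100 = 400.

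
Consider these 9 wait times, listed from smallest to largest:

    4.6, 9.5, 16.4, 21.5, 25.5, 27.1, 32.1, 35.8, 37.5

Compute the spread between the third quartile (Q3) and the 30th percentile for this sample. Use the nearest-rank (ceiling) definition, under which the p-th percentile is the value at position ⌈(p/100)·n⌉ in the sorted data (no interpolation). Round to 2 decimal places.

n = 9.
P30: rank ⌈30/100·9⌉ = 3 → 16.4.
P75: rank ⌈75/100·9⌉ = 7 → 32.1.
Difference: 32.1 − 16.4 = 15.7.

15.70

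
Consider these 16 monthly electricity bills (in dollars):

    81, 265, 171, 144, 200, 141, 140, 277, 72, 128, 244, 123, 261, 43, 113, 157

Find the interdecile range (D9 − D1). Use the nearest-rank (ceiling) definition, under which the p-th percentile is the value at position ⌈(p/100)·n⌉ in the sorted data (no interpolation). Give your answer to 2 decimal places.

193.00

Sorted: 43, 72, 81, 113, 123, 128, 140, 141, 144, 157, 171, 200, 244, 261, 265, 277.
n = 16.
P10: rank ⌈10/100·16⌉ = 2 → 72.
P90: rank ⌈90/100·16⌉ = 15 → 265.
Difference: 265 − 72 = 193.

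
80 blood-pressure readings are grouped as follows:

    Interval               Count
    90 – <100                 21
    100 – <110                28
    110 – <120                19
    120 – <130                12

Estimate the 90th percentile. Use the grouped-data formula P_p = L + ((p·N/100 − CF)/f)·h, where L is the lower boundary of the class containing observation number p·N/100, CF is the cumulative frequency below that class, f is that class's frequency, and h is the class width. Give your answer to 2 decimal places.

N = 80; target position k = 90/100 · 80 = 72.
Cumulative frequencies: 21, 49, 68, 80.
Observation 72 falls in the class 120 – <130.
L = 120, CF = 68, f = 12, h = 10.
P90 = 120 + ((72 − 68)/12)·10 = 120 + 3.33333 = 123.333.

123.33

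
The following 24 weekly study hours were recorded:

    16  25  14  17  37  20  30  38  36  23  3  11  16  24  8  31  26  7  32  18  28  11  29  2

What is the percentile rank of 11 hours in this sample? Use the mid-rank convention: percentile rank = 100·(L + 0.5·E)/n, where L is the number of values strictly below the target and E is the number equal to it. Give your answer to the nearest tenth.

20.8

Sorted: 2, 3, 7, 8, 11, 11, 14, 16, 16, 17, 18, 20, 23, 24, 25, 26, 28, 29, 30, 31, 32, 36, 37, 38.
Count below 11: L = 4; count equal: E = 2; n = 24.
Percentile rank = 100·(4 + 0.5·2)/24 = 100·5/24 = 20.83.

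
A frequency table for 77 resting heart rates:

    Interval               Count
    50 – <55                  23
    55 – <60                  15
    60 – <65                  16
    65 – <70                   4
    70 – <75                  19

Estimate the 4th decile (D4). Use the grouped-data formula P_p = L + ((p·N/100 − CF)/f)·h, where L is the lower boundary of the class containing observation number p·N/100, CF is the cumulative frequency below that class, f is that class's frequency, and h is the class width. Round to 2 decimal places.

57.60

N = 77; target position k = 40/100 · 77 = 30.8.
Cumulative frequencies: 23, 38, 54, 58, 77.
Observation 30.8 falls in the class 55 – <60.
L = 55, CF = 23, f = 15, h = 5.
P40 = 55 + ((30.8 − 23)/15)·5 = 55 + 2.6 = 57.6.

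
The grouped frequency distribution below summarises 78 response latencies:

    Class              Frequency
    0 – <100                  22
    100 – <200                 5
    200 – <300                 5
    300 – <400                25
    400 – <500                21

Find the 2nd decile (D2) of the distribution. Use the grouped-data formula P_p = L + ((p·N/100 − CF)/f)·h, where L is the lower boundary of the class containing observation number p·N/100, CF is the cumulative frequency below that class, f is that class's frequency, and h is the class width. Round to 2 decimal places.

N = 78; target position k = 20/100 · 78 = 15.6.
Cumulative frequencies: 22, 27, 32, 57, 78.
Observation 15.6 falls in the class 0 – <100.
L = 0, CF = 0, f = 22, h = 100.
P20 = 0 + ((15.6 − 0)/22)·100 = 0 + 70.9091 = 70.9091.

70.91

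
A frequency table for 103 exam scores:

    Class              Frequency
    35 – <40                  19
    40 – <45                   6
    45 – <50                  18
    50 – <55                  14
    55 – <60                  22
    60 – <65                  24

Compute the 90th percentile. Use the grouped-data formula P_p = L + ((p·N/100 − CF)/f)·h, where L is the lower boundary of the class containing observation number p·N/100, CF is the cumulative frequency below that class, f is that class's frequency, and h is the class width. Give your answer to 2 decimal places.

N = 103; target position k = 90/100 · 103 = 92.7.
Cumulative frequencies: 19, 25, 43, 57, 79, 103.
Observation 92.7 falls in the class 60 – <65.
L = 60, CF = 79, f = 24, h = 5.
P90 = 60 + ((92.7 − 79)/24)·5 = 60 + 2.85417 = 62.8542.

62.85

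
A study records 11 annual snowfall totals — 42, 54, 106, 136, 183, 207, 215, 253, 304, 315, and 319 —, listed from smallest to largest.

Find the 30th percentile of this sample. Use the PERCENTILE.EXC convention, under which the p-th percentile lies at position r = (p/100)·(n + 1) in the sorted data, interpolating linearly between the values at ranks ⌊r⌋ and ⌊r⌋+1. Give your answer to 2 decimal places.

124.00

n = 11.
r = (30/100)·(11 + 1) = 3.6.
Rank 3 is 106 and rank 4 is 136.
Interpolate: 106 + 0.6·(136 − 106) = 106 + 0.6·30 = 124.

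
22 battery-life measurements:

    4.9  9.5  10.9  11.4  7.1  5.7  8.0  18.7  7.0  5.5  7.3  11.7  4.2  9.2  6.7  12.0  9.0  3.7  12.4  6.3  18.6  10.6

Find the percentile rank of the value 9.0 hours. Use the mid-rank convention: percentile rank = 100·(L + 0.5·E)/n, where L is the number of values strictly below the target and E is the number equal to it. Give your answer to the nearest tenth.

Sorted: 3.7, 4.2, 4.9, 5.5, 5.7, 6.3, 6.7, 7.0, 7.1, 7.3, 8.0, 9.0, 9.2, 9.5, 10.6, 10.9, 11.4, 11.7, 12.0, 12.4, 18.6, 18.7.
Count below 9.0: L = 11; count equal: E = 1; n = 22.
Percentile rank = 100·(11 + 0.5·1)/22 = 100·11.5/22 = 52.27.

52.3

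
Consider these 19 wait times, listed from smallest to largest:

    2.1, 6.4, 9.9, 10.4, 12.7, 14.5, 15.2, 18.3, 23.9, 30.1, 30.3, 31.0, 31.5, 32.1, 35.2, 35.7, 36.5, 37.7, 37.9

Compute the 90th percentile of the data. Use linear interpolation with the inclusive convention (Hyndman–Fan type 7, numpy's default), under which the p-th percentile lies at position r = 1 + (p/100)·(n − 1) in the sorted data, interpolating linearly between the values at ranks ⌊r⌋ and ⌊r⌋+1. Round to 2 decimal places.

n = 19.
r = 1 + (90/100)·(19 − 1) = 1 + 16.2 = 17.2.
Rank 17 is 36.5 and rank 18 is 37.7.
Interpolate: 36.5 + 0.2·(37.7 − 36.5) = 36.5 + 0.2·1.2 = 36.74.

36.74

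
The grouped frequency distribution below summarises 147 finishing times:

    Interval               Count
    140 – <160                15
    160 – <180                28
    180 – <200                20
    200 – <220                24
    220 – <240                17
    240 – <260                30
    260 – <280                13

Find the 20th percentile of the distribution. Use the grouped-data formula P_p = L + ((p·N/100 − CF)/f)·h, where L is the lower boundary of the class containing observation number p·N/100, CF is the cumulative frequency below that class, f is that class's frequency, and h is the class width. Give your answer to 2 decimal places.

N = 147; target position k = 20/100 · 147 = 29.4.
Cumulative frequencies: 15, 43, 63, 87, 104, 134, 147.
Observation 29.4 falls in the class 160 – <180.
L = 160, CF = 15, f = 28, h = 20.
P20 = 160 + ((29.4 − 15)/28)·20 = 160 + 10.2857 = 170.286.

170.29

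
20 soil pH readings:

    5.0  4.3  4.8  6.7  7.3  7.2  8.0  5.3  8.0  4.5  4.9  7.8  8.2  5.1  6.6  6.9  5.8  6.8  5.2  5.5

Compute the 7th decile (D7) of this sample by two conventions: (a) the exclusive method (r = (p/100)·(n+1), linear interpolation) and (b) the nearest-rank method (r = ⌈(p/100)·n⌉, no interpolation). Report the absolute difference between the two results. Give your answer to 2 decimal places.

Sorted: 4.3, 4.5, 4.8, 4.9, 5.0, 5.1, 5.2, 5.3, 5.5, 5.8, 6.6, 6.7, 6.8, 6.9, 7.2, 7.3, 7.8, 8.0, 8.0, 8.2.
n = 20.
(a) r = 14.7; between ranks 14 (6.9) and 15 (7.2): 7.11.
(b) the nearest-rank method: rank 14 → 6.9.
|7.11 − 6.9| = 0.21.

0.21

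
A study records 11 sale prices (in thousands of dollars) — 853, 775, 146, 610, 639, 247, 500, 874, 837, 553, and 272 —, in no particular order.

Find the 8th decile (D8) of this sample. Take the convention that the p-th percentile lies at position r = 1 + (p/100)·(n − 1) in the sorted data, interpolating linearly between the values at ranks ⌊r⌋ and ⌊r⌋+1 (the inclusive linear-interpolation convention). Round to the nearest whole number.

Sorted: 146, 247, 272, 500, 553, 610, 639, 775, 837, 853, 874.
n = 11.
r = 1 + (80/100)·(11 − 1) = 1 + 8 = 9.
r is an integer, so P80 is the value at rank 9: 837.

837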